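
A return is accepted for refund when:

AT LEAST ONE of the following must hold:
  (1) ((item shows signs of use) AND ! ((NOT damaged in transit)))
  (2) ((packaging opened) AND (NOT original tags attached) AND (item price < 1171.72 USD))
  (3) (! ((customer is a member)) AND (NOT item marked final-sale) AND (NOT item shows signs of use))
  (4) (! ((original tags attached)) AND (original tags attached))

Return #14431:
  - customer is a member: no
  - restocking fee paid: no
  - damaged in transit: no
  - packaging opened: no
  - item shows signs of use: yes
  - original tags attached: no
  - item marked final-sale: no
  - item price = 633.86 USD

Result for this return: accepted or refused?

Refused

Atomic conditions:
  item shows signs of use: yes → true
  NOT damaged in transit: no → true
  packaging opened: no → false
  NOT original tags attached: no → true
  item price < 1171.72 USD: 633.86 < 1171.72 is true
  customer is a member: no → false
  NOT item marked final-sale: no → true
  NOT item shows signs of use: yes → false
  original tags attached: no → false
Combine:
[1.2] NOT true = false
[1] true AND false = false
[2] false AND true AND true = false
[3.1] NOT false = true
[3] true AND true AND false = false
[4.1] NOT false = true
[4] true AND false = false
[root] false OR false OR false OR false = false
Overall: false → refused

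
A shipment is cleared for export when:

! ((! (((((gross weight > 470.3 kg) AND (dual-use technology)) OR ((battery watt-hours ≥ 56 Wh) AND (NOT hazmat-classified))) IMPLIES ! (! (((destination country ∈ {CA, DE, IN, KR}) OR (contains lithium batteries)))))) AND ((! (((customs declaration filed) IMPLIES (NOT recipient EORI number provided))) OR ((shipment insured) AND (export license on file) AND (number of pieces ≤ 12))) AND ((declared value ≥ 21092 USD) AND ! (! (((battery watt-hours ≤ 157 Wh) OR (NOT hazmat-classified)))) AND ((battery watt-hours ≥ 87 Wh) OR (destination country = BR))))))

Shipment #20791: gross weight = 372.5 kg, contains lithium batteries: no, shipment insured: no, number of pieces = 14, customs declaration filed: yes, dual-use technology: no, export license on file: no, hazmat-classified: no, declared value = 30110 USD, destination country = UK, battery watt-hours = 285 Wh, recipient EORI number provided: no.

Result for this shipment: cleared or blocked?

Atomic conditions:
  gross weight > 470.3 kg: 372.5 > 470.3 is false
  dual-use technology: no → false
  battery watt-hours ≥ 56 Wh: 285 ≥ 56 is true
  NOT hazmat-classified: no → true
  destination country ∈ {CA, DE, IN, KR}: UK is not in the set → false
  contains lithium batteries: no → false
  customs declaration filed: yes → true
  NOT recipient EORI number provided: no → true
  shipment insured: no → false
  export license on file: no → false
  number of pieces ≤ 12: 14 ≤ 12 is false
  declared value ≥ 21092 USD: 30110 ≥ 21092 is true
  battery watt-hours ≤ 157 Wh: 285 ≤ 157 is false
  battery watt-hours ≥ 87 Wh: 285 ≥ 87 is true
  destination country = BR: UK == BR is false
Combine:
[1.1.1.1.1] false AND false = false
[1.1.1.1.2] true AND true = true
[1.1.1.1] false OR true = true
[1.1.1.2.1.1] false OR false = false
[1.1.1.2.1] NOT false = true
[1.1.1.2] NOT true = false
[1.1.1] true → false = false
[1.1] NOT false = true
[1.2.1.1.1] true → true = true
[1.2.1.1] NOT true = false
[1.2.1.2] false AND false AND false = false
[1.2.1] false OR false = false
[1.2.2.2.1.1] false OR true = true
[1.2.2.2.1] NOT true = false
[1.2.2.2] NOT false = true
[1.2.2.3] true OR false = true
[1.2.2] true AND true AND true = true
[1.2] false AND true = false
[1] true AND false = false
[root] NOT false = true
Overall: true → cleared

Cleared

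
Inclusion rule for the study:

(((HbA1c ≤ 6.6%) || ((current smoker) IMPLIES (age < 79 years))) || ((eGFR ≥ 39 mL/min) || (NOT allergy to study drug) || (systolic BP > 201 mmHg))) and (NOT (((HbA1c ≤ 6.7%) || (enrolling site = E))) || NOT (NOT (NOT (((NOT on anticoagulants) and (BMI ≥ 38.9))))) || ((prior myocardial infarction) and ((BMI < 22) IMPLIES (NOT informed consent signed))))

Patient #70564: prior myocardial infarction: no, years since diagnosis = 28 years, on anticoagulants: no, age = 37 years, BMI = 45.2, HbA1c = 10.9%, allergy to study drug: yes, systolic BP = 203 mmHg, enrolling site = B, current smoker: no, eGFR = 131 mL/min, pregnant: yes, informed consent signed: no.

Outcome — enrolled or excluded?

Enrolled

Atomic conditions:
  HbA1c ≤ 6.6%: 10.9 ≤ 6.6 is false
  current smoker: no → false
  age < 79 years: 37 < 79 is true
  eGFR ≥ 39 mL/min: 131 ≥ 39 is true
  NOT allergy to study drug: yes → false
  systolic BP > 201 mmHg: 203 > 201 is true
  HbA1c ≤ 6.7%: 10.9 ≤ 6.7 is false
  enrolling site = E: B == E is false
  NOT on anticoagulants: no → true
  BMI ≥ 38.9: 45.2 ≥ 38.9 is true
  prior myocardial infarction: no → false
  BMI < 22: 45.2 < 22 is false
  NOT informed consent signed: no → true
Combine:
[1.1.2] false → true (antecedent false ⇒ implication holds) = true
[1.1] false OR true = true
[1.2] true OR false OR true = true
[1] true OR true = true
[2.1.1] false OR false = false
[2.1] NOT false = true
[2.2.1.1.1] true AND true = true
[2.2.1.1] NOT true = false
[2.2.1] NOT false = true
[2.2] NOT true = false
[2.3.2] false → true (antecedent false ⇒ implication holds) = true
[2.3] false AND true = false
[2] true OR false OR false = true
[root] true AND true = true
Overall: true → enrolled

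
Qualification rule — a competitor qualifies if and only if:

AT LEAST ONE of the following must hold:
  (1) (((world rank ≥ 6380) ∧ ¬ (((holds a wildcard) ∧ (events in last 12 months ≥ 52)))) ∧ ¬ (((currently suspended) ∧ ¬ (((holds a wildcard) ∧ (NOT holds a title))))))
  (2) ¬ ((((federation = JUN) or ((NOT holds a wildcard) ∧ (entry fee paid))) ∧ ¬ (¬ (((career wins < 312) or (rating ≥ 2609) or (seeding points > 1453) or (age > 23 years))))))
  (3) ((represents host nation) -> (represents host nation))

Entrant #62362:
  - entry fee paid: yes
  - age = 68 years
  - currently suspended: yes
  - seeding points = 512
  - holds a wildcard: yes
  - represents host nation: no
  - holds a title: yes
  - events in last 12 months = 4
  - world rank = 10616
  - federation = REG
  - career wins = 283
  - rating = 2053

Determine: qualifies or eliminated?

Atomic conditions:
  world rank ≥ 6380: 10616 ≥ 6380 is true
  holds a wildcard: yes → true
  events in last 12 months ≥ 52: 4 ≥ 52 is false
  currently suspended: yes → true
  NOT holds a title: yes → false
  federation = JUN: REG == JUN is false
  NOT holds a wildcard: yes → false
  entry fee paid: yes → true
  career wins < 312: 283 < 312 is true
  rating ≥ 2609: 2053 ≥ 2609 is false
  seeding points > 1453: 512 > 1453 is false
  age > 23 years: 68 > 23 is true
  represents host nation: no → false
Combine:
[1.1.2.1] true AND false = false
[1.1.2] NOT false = true
[1.1] true AND true = true
[1.2.1.2.1] true AND false = false
[1.2.1.2] NOT false = true
[1.2.1] true AND true = true
[1.2] NOT true = false
[1] true AND false = false
[2.1.1.2] false AND true = false
[2.1.1] false OR false = false
[2.1.2.1.1] true OR false OR false OR true = true
[2.1.2.1] NOT true = false
[2.1.2] NOT false = true
[2.1] false AND true = false
[2] NOT false = true
[3] false → false (antecedent false ⇒ implication holds) = true
[root] false OR true OR true = true
Overall: true → qualifies

Qualifies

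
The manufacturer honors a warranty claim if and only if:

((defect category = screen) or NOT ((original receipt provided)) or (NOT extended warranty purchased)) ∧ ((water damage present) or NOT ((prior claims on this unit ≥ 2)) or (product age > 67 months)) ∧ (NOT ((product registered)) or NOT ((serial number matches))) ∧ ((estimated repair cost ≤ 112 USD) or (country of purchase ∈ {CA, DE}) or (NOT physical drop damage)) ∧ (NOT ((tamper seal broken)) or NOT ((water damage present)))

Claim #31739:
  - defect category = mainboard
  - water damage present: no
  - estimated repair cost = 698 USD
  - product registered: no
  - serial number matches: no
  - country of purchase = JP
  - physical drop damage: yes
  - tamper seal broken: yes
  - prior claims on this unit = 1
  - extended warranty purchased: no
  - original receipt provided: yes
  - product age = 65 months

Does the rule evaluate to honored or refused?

Atomic conditions:
  defect category = screen: mainboard == screen is false
  original receipt provided: yes → true
  NOT extended warranty purchased: no → true
  water damage present: no → false
  prior claims on this unit ≥ 2: 1 ≥ 2 is false
  product age > 67 months: 65 > 67 is false
  product registered: no → false
  serial number matches: no → false
  estimated repair cost ≤ 112 USD: 698 ≤ 112 is false
  country of purchase ∈ {CA, DE}: JP is not in the set → false
  NOT physical drop damage: yes → false
  tamper seal broken: yes → true
Combine:
[1.2] NOT true = false
[1] false OR false OR true = true
[2.2] NOT false = true
[2] false OR true OR false = true
[3.1] NOT false = true
[3.2] NOT false = true
[3] true OR true = true
[4] false OR false OR false = false
[5.1] NOT true = false
[5.2] NOT false = true
[5] false OR true = true
[root] true AND true AND true AND false AND true = false
Overall: false → refused

Refused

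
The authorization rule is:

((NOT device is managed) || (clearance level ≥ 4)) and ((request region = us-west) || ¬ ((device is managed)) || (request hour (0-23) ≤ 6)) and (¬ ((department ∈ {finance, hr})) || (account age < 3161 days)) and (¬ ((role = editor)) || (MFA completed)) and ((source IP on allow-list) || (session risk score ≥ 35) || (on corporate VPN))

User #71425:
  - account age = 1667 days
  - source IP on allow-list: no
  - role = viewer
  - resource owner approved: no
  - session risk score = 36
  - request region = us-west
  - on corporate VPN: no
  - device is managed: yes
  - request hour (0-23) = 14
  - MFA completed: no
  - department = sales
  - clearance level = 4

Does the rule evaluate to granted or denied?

Atomic conditions:
  NOT device is managed: yes → false
  clearance level ≥ 4: 4 ≥ 4 is true
  request region = us-west: us-west == us-west is true
  device is managed: yes → true
  request hour (0-23) ≤ 6: 14 ≤ 6 is false
  department ∈ {finance, hr}: sales is not in the set → false
  account age < 3161 days: 1667 < 3161 is true
  role = editor: viewer == editor is false
  MFA completed: no → false
  source IP on allow-list: no → false
  session risk score ≥ 35: 36 ≥ 35 is true
  on corporate VPN: no → false
Combine:
[1] false OR true = true
[2.2] NOT true = false
[2] true OR false OR false = true
[3.1] NOT false = true
[3] true OR true = true
[4.1] NOT false = true
[4] true OR false = true
[5] false OR true OR false = true
[root] true AND true AND true AND true AND true = true
Overall: true → granted

Granted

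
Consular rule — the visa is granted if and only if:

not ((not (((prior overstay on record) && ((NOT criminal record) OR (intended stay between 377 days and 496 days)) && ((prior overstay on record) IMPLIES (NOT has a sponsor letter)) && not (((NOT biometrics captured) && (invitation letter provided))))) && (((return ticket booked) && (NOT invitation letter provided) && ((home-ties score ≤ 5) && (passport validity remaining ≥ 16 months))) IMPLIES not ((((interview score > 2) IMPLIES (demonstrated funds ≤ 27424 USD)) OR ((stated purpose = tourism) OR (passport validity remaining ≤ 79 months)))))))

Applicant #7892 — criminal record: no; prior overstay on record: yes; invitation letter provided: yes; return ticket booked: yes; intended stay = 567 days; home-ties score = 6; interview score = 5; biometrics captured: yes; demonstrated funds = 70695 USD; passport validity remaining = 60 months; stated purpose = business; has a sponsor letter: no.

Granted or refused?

Atomic conditions:
  prior overstay on record: yes → true
  NOT criminal record: no → true
  intended stay between 377 days and 496 days: 567 in [377, 496] is false
  NOT has a sponsor letter: no → true
  NOT biometrics captured: yes → false
  invitation letter provided: yes → true
  return ticket booked: yes → true
  NOT invitation letter provided: yes → false
  home-ties score ≤ 5: 6 ≤ 5 is false
  passport validity remaining ≥ 16 months: 60 ≥ 16 is true
  interview score > 2: 5 > 2 is true
  demonstrated funds ≤ 27424 USD: 70695 ≤ 27424 is false
  stated purpose = tourism: business == tourism is false
  passport validity remaining ≤ 79 months: 60 ≤ 79 is true
Combine:
[1.1.1.2] true OR false = true
[1.1.1.3] true → true = true
[1.1.1.4.1] false AND true = false
[1.1.1.4] NOT false = true
[1.1.1] true AND true AND true AND true = true
[1.1] NOT true = false
[1.2.1.3] false AND true = false
[1.2.1] true AND false AND false = false
[1.2.2.1.1] true → false = false
[1.2.2.1.2] false OR true = true
[1.2.2.1] false OR true = true
[1.2.2] NOT true = false
[1.2] false → false (antecedent false ⇒ implication holds) = true
[1] false AND true = false
[root] NOT false = true
Overall: true → granted

Granted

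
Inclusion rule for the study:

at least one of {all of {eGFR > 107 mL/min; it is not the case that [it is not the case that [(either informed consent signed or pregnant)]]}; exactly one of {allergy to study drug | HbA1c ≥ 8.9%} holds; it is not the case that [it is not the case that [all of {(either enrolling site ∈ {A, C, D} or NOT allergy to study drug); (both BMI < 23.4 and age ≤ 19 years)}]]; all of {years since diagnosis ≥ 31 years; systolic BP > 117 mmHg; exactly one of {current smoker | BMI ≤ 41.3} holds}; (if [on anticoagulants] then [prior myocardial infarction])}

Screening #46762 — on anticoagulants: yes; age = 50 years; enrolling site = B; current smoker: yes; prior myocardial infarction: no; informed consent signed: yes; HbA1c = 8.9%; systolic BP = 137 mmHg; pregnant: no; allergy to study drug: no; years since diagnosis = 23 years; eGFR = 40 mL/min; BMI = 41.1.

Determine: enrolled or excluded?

Enrolled

Atomic conditions:
  eGFR > 107 mL/min: 40 > 107 is false
  informed consent signed: yes → true
  pregnant: no → false
  allergy to study drug: no → false
  HbA1c ≥ 8.9%: 8.9 ≥ 8.9 is true
  enrolling site ∈ {A, C, D}: B is not in the set → false
  NOT allergy to study drug: no → true
  BMI < 23.4: 41.1 < 23.4 is false
  age ≤ 19 years: 50 ≤ 19 is false
  years since diagnosis ≥ 31 years: 23 ≥ 31 is false
  systolic BP > 117 mmHg: 137 > 117 is true
  current smoker: yes → true
  BMI ≤ 41.3: 41.1 ≤ 41.3 is true
  on anticoagulants: yes → true
  prior myocardial infarction: no → false
Combine:
[1.2.1.1] true OR false = true
[1.2.1] NOT true = false
[1.2] NOT false = true
[1] false AND true = false
[2] exactly-one(false, true) = true
[3.1.1.1] false OR true = true
[3.1.1.2] false AND false = false
[3.1.1] true AND false = false
[3.1] NOT false = true
[3] NOT true = false
[4.3] exactly-one(true, true) = false
[4] false AND true AND false = false
[5] true → false = false
[root] false OR true OR false OR false OR false = true
Overall: true → enrolled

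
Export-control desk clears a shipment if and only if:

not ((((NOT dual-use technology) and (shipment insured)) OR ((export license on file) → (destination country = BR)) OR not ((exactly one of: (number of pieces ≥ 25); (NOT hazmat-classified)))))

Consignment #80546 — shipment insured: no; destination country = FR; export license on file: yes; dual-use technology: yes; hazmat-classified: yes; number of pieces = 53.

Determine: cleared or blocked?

Atomic conditions:
  NOT dual-use technology: yes → false
  shipment insured: no → false
  export license on file: yes → true
  destination country = BR: FR == BR is false
  number of pieces ≥ 25: 53 ≥ 25 is true
  NOT hazmat-classified: yes → false
Combine:
[1.1] false AND false = false
[1.2] true → false = false
[1.3.1] exactly-one(true, false) = true
[1.3] NOT true = false
[1] false OR false OR false = false
[root] NOT false = true
Overall: true → cleared

Cleared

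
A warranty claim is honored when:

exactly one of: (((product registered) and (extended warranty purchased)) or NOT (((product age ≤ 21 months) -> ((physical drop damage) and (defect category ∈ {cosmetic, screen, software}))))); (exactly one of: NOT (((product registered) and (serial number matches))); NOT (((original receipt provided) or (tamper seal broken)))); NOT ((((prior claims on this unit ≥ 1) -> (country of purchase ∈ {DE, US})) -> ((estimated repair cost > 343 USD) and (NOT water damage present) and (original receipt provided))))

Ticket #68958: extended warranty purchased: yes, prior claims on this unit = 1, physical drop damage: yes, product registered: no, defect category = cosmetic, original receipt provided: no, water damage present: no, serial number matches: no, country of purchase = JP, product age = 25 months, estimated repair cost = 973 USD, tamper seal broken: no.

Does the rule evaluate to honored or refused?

Refused

Atomic conditions:
  product registered: no → false
  extended warranty purchased: yes → true
  product age ≤ 21 months: 25 ≤ 21 is false
  physical drop damage: yes → true
  defect category ∈ {cosmetic, screen, software}: cosmetic is in the set → true
  serial number matches: no → false
  original receipt provided: no → false
  tamper seal broken: no → false
  prior claims on this unit ≥ 1: 1 ≥ 1 is true
  country of purchase ∈ {DE, US}: JP is not in the set → false
  estimated repair cost > 343 USD: 973 > 343 is true
  NOT water damage present: no → true
Combine:
[1.1] false AND true = false
[1.2.1.2] true AND true = true
[1.2.1] false → true (antecedent false ⇒ implication holds) = true
[1.2] NOT true = false
[1] false OR false = false
[2.1.1] false AND false = false
[2.1] NOT false = true
[2.2.1] false OR false = false
[2.2] NOT false = true
[2] exactly-one(true, true) = false
[3.1.1] true → false = false
[3.1.2] true AND true AND false = false
[3.1] false → false (antecedent false ⇒ implication holds) = true
[3] NOT true = false
[root] exactly-one(false, false, false) = false
Overall: false → refused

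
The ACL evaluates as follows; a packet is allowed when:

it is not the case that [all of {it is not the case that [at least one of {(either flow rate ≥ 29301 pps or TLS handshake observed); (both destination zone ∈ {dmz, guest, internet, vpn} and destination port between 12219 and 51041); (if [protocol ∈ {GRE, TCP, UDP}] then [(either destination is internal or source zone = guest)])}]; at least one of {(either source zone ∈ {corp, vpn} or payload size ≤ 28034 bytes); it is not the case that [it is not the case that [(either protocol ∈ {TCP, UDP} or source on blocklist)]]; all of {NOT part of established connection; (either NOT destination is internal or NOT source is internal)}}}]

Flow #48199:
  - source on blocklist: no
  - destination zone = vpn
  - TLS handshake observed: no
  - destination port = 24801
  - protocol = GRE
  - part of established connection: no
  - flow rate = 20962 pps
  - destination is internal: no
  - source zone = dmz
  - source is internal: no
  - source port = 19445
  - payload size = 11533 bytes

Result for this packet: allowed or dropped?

Atomic conditions:
  flow rate ≥ 29301 pps: 20962 ≥ 29301 is false
  TLS handshake observed: no → false
  destination zone ∈ {dmz, guest, internet, vpn}: vpn is in the set → true
  destination port between 12219 and 51041: 24801 in [12219, 51041] is true
  protocol ∈ {GRE, TCP, UDP}: GRE is in the set → true
  destination is internal: no → false
  source zone = guest: dmz == guest is false
  source zone ∈ {corp, vpn}: dmz is not in the set → false
  payload size ≤ 28034 bytes: 11533 ≤ 28034 is true
  protocol ∈ {TCP, UDP}: GRE is not in the set → false
  source on blocklist: no → false
  NOT part of established connection: no → true
  NOT destination is internal: no → true
  NOT source is internal: no → true
Combine:
[1.1.1.1] false OR false = false
[1.1.1.2] true AND true = true
[1.1.1.3.2] false OR false = false
[1.1.1.3] true → false = false
[1.1.1] false OR true OR false = true
[1.1] NOT true = false
[1.2.1] false OR true = true
[1.2.2.1.1] false OR false = false
[1.2.2.1] NOT false = true
[1.2.2] NOT true = false
[1.2.3.2] true OR true = true
[1.2.3] true AND true = true
[1.2] true OR false OR true = true
[1] false AND true = false
[root] NOT false = true
Overall: true → allowed

Allowed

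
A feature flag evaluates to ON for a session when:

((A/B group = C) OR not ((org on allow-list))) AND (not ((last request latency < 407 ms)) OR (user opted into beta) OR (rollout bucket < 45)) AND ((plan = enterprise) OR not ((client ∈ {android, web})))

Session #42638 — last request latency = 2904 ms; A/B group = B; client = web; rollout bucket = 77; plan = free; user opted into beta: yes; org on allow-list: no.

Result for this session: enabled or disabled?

Atomic conditions:
  A/B group = C: B == C is false
  org on allow-list: no → false
  last request latency < 407 ms: 2904 < 407 is false
  user opted into beta: yes → true
  rollout bucket < 45: 77 < 45 is false
  plan = enterprise: free == enterprise is false
  client ∈ {android, web}: web is in the set → true
Combine:
[1.2] NOT false = true
[1] false OR true = true
[2.1] NOT false = true
[2] true OR true OR false = true
[3.2] NOT true = false
[3] false OR false = false
[root] true AND true AND false = false
Overall: false → disabled

Disabled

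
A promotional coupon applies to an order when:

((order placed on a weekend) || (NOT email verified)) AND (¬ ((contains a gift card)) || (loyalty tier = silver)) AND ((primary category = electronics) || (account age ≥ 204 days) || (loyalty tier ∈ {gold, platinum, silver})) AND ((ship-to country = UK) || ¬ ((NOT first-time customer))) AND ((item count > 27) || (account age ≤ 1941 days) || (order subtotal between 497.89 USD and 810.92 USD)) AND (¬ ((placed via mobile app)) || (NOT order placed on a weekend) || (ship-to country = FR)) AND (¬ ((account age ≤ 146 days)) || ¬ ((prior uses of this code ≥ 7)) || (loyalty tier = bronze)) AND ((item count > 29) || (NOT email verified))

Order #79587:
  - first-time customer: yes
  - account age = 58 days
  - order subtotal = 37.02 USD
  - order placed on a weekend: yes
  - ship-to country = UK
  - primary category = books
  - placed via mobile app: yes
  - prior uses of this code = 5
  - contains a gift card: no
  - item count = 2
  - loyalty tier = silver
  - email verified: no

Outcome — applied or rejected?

Rejected

Atomic conditions:
  order placed on a weekend: yes → true
  NOT email verified: no → true
  contains a gift card: no → false
  loyalty tier = silver: silver == silver is true
  primary category = electronics: books == electronics is false
  account age ≥ 204 days: 58 ≥ 204 is false
  loyalty tier ∈ {gold, platinum, silver}: silver is in the set → true
  ship-to country = UK: UK == UK is true
  NOT first-time customer: yes → false
  item count > 27: 2 > 27 is false
  account age ≤ 1941 days: 58 ≤ 1941 is true
  order subtotal between 497.89 USD and 810.92 USD: 37.02 in [497.89, 810.92] is false
  placed via mobile app: yes → true
  NOT order placed on a weekend: yes → false
  ship-to country = FR: UK == FR is false
  account age ≤ 146 days: 58 ≤ 146 is true
  prior uses of this code ≥ 7: 5 ≥ 7 is false
  loyalty tier = bronze: silver == bronze is false
  item count > 29: 2 > 29 is false
Combine:
[1] true OR true = true
[2.1] NOT false = true
[2] true OR true = true
[3] false OR false OR true = true
[4.2] NOT false = true
[4] true OR true = true
[5] false OR true OR false = true
[6.1] NOT true = false
[6] false OR false OR false = false
[7.1] NOT true = false
[7.2] NOT false = true
[7] false OR true OR false = true
[8] false OR true = true
[root] true AND true AND true AND true AND true AND false AND true AND true = false
Overall: false → rejected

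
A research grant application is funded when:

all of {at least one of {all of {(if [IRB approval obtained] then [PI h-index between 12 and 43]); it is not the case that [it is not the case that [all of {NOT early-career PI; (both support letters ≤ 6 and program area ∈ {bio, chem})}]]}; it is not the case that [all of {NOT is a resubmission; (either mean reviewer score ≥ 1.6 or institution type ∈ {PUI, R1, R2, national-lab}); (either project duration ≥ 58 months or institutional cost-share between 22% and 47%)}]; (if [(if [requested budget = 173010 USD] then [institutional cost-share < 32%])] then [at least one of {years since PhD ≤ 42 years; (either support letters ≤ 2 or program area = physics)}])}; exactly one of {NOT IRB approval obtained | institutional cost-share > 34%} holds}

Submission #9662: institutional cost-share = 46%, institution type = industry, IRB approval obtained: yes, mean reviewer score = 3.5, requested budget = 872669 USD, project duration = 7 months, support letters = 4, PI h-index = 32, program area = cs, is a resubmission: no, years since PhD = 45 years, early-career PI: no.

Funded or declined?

Atomic conditions:
  IRB approval obtained: yes → true
  PI h-index between 12 and 43: 32 in [12, 43] is true
  NOT early-career PI: no → true
  support letters ≤ 6: 4 ≤ 6 is true
  program area ∈ {bio, chem}: cs is not in the set → false
  NOT is a resubmission: no → true
  mean reviewer score ≥ 1.6: 3.5 ≥ 1.6 is true
  institution type ∈ {PUI, R1, R2, national-lab}: industry is not in the set → false
  project duration ≥ 58 months: 7 ≥ 58 is false
  institutional cost-share between 22% and 47%: 46 in [22, 47] is true
  requested budget = 173010 USD: 872669 == 173010 is false
  institutional cost-share < 32%: 46 < 32 is false
  years since PhD ≤ 42 years: 45 ≤ 42 is false
  support letters ≤ 2: 4 ≤ 2 is false
  program area = physics: cs == physics is false
  NOT IRB approval obtained: yes → false
  institutional cost-share > 34%: 46 > 34 is true
Combine:
[1.1.1] true → true = true
[1.1.2.1.1.2] true AND false = false
[1.1.2.1.1] true AND false = false
[1.1.2.1] NOT false = true
[1.1.2] NOT true = false
[1.1] true AND false = false
[1.2.1.2] true OR false = true
[1.2.1.3] false OR true = true
[1.2.1] true AND true AND true = true
[1.2] NOT true = false
[1.3.1] false → false (antecedent false ⇒ implication holds) = true
[1.3.2.2] false OR false = false
[1.3.2] false OR false = false
[1.3] true → false = false
[1] false OR false OR false = false
[2] exactly-one(false, true) = true
[root] false AND true = false
Overall: false → declined

Declined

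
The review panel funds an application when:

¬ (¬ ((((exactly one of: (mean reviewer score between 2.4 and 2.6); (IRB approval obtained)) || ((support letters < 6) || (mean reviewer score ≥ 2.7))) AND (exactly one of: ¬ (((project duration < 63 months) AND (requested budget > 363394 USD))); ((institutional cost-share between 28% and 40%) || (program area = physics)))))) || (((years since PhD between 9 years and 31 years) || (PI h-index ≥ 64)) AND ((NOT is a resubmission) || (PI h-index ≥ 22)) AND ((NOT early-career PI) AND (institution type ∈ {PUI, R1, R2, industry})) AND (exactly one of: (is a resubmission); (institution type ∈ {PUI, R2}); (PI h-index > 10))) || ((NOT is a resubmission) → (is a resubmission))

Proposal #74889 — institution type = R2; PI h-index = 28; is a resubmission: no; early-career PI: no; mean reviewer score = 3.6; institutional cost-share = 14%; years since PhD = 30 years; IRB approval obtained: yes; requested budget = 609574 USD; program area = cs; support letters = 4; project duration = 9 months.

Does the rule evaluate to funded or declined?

Atomic conditions:
  mean reviewer score between 2.4 and 2.6: 3.6 in [2.4, 2.6] is false
  IRB approval obtained: yes → true
  support letters < 6: 4 < 6 is true
  mean reviewer score ≥ 2.7: 3.6 ≥ 2.7 is true
  project duration < 63 months: 9 < 63 is true
  requested budget > 363394 USD: 609574 > 363394 is true
  institutional cost-share between 28% and 40%: 14 in [28, 40] is false
  program area = physics: cs == physics is false
  years since PhD between 9 years and 31 years: 30 in [9, 31] is true
  PI h-index ≥ 64: 28 ≥ 64 is false
  NOT is a resubmission: no → true
  PI h-index ≥ 22: 28 ≥ 22 is true
  NOT early-career PI: no → true
  institution type ∈ {PUI, R1, R2, industry}: R2 is in the set → true
  is a resubmission: no → false
  institution type ∈ {PUI, R2}: R2 is in the set → true
  PI h-index > 10: 28 > 10 is true
Combine:
[1.1.1.1.1] exactly-one(false, true) = true
[1.1.1.1.2] true OR true = true
[1.1.1.1] true OR true = true
[1.1.1.2.1.1] true AND true = true
[1.1.1.2.1] NOT true = false
[1.1.1.2.2] false OR false = false
[1.1.1.2] exactly-one(false, false) = false
[1.1.1] true AND false = false
[1.1] NOT false = true
[1] NOT true = false
[2.1] true OR false = true
[2.2] true OR true = true
[2.3] true AND true = true
[2.4] exactly-one(false, true, true) = false
[2] true AND true AND true AND false = false
[3] true → false = false
[root] false OR false OR false = false
Overall: false → declined

Declined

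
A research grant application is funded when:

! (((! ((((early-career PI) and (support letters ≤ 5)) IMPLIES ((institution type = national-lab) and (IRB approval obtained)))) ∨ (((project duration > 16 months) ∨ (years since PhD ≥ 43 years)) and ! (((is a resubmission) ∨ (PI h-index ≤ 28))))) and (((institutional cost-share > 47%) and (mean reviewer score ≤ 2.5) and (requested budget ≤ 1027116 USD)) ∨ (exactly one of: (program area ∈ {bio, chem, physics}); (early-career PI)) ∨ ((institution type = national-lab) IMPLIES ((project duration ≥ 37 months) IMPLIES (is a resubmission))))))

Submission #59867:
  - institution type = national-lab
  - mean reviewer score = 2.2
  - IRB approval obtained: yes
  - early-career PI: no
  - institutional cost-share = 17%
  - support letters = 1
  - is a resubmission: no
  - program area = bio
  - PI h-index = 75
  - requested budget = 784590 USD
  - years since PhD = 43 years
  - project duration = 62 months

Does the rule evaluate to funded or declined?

Declined

Atomic conditions:
  early-career PI: no → false
  support letters ≤ 5: 1 ≤ 5 is true
  institution type = national-lab: national-lab == national-lab is true
  IRB approval obtained: yes → true
  project duration > 16 months: 62 > 16 is true
  years since PhD ≥ 43 years: 43 ≥ 43 is true
  is a resubmission: no → false
  PI h-index ≤ 28: 75 ≤ 28 is false
  institutional cost-share > 47%: 17 > 47 is false
  mean reviewer score ≤ 2.5: 2.2 ≤ 2.5 is true
  requested budget ≤ 1027116 USD: 784590 ≤ 1027116 is true
  program area ∈ {bio, chem, physics}: bio is in the set → true
  project duration ≥ 37 months: 62 ≥ 37 is true
Combine:
[1.1.1.1.1] false AND true = false
[1.1.1.1.2] true AND true = true
[1.1.1.1] false → true (antecedent false ⇒ implication holds) = true
[1.1.1] NOT true = false
[1.1.2.1] true OR true = true
[1.1.2.2.1] false OR false = false
[1.1.2.2] NOT false = true
[1.1.2] true AND true = true
[1.1] false OR true = true
[1.2.1] false AND true AND true = false
[1.2.2] exactly-one(true, false) = true
[1.2.3.2] true → false = false
[1.2.3] true → false = false
[1.2] false OR true OR false = true
[1] true AND true = true
[root] NOT true = false
Overall: false → declined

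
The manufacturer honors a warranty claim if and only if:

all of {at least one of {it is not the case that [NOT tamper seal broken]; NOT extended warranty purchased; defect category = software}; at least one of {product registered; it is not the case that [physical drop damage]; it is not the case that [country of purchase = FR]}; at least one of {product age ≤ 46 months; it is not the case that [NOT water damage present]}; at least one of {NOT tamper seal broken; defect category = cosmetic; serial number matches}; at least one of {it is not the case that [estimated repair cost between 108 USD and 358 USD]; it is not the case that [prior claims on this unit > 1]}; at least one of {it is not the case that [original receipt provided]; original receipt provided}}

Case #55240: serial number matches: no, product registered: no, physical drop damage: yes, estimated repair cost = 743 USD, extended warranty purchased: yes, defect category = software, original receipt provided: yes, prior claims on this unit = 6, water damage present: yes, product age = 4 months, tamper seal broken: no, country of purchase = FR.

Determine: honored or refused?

Refused

Atomic conditions:
  NOT tamper seal broken: no → true
  NOT extended warranty purchased: yes → false
  defect category = software: software == software is true
  product registered: no → false
  physical drop damage: yes → true
  country of purchase = FR: FR == FR is true
  product age ≤ 46 months: 4 ≤ 46 is true
  NOT water damage present: yes → false
  defect category = cosmetic: software == cosmetic is false
  serial number matches: no → false
  estimated repair cost between 108 USD and 358 USD: 743 in [108, 358] is false
  prior claims on this unit > 1: 6 > 1 is true
  original receipt provided: yes → true
Combine:
[1.1] NOT true = false
[1] false OR false OR true = true
[2.2] NOT true = false
[2.3] NOT true = false
[2] false OR false OR false = false
[3.2] NOT false = true
[3] true OR true = true
[4] true OR false OR false = true
[5.1] NOT false = true
[5.2] NOT true = false
[5] true OR false = true
[6.1] NOT true = false
[6] false OR true = true
[root] true AND false AND true AND true AND true AND true = false
Overall: false → refused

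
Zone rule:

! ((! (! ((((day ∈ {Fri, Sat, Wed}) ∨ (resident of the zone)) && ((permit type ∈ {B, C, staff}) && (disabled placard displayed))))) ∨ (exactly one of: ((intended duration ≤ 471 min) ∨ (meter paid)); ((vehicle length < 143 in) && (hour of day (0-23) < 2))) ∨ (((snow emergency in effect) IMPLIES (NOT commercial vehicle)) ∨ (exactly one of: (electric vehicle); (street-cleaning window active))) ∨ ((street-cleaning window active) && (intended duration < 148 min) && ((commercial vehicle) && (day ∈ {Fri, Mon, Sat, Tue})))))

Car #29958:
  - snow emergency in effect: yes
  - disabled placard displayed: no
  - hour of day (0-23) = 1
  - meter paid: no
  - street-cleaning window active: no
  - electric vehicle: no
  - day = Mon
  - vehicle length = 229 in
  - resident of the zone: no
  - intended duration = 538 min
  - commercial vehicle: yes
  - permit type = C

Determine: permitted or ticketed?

Atomic conditions:
  day ∈ {Fri, Sat, Wed}: Mon is not in the set → false
  resident of the zone: no → false
  permit type ∈ {B, C, staff}: C is in the set → true
  disabled placard displayed: no → false
  intended duration ≤ 471 min: 538 ≤ 471 is false
  meter paid: no → false
  vehicle length < 143 in: 229 < 143 is false
  hour of day (0-23) < 2: 1 < 2 is true
  snow emergency in effect: yes → true
  NOT commercial vehicle: yes → false
  electric vehicle: no → false
  street-cleaning window active: no → false
  intended duration < 148 min: 538 < 148 is false
  commercial vehicle: yes → true
  day ∈ {Fri, Mon, Sat, Tue}: Mon is in the set → true
Combine:
[1.1.1.1.1] false OR false = false
[1.1.1.1.2] true AND false = false
[1.1.1.1] false AND false = false
[1.1.1] NOT false = true
[1.1] NOT true = false
[1.2.1] false OR false = false
[1.2.2] false AND true = false
[1.2] exactly-one(false, false) = false
[1.3.1] true → false = false
[1.3.2] exactly-one(false, false) = false
[1.3] false OR false = false
[1.4.3] true AND true = true
[1.4] false AND false AND true = false
[1] false OR false OR false OR false = false
[root] NOT false = true
Overall: true → permitted

Permitted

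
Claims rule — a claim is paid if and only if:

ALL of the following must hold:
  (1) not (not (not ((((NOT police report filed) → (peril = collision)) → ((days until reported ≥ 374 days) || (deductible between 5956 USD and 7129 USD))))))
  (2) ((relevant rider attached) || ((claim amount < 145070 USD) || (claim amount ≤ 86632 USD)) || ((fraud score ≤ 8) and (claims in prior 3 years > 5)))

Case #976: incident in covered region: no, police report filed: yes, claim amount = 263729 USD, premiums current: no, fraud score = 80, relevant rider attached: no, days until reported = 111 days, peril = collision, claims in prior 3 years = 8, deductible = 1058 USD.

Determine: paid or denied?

Atomic conditions:
  NOT police report filed: yes → false
  peril = collision: collision == collision is true
  days until reported ≥ 374 days: 111 ≥ 374 is false
  deductible between 5956 USD and 7129 USD: 1058 in [5956, 7129] is false
  relevant rider attached: no → false
  claim amount < 145070 USD: 263729 < 145070 is false
  claim amount ≤ 86632 USD: 263729 ≤ 86632 is false
  fraud score ≤ 8: 80 ≤ 8 is false
  claims in prior 3 years > 5: 8 > 5 is true
Combine:
[1.1.1.1.1] false → true (antecedent false ⇒ implication holds) = true
[1.1.1.1.2] false OR false = false
[1.1.1.1] true → false = false
[1.1.1] NOT false = true
[1.1] NOT true = false
[1] NOT false = true
[2.2] false OR false = false
[2.3] false AND true = false
[2] false OR false OR false = false
[root] true AND false = false
Overall: false → denied

Denied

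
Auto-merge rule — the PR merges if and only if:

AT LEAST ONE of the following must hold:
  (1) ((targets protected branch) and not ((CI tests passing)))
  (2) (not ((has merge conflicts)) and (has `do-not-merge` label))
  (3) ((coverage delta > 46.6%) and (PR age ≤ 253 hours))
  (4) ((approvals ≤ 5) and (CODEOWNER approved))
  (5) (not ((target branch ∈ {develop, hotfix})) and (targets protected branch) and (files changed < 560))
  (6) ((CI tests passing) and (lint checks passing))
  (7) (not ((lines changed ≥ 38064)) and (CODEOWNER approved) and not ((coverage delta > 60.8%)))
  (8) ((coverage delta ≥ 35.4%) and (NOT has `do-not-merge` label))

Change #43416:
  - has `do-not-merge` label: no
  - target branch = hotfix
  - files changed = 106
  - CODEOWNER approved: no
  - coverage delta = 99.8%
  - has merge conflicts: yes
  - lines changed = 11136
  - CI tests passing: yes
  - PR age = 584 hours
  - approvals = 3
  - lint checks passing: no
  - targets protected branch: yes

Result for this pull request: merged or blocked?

Merged

Atomic conditions:
  targets protected branch: yes → true
  CI tests passing: yes → true
  has merge conflicts: yes → true
  has `do-not-merge` label: no → false
  coverage delta > 46.6%: 99.8 > 46.6 is true
  PR age ≤ 253 hours: 584 ≤ 253 is false
  approvals ≤ 5: 3 ≤ 5 is true
  CODEOWNER approved: no → false
  target branch ∈ {develop, hotfix}: hotfix is in the set → true
  files changed < 560: 106 < 560 is true
  lint checks passing: no → false
  lines changed ≥ 38064: 11136 ≥ 38064 is false
  coverage delta > 60.8%: 99.8 > 60.8 is true
  coverage delta ≥ 35.4%: 99.8 ≥ 35.4 is true
  NOT has `do-not-merge` label: no → true
Combine:
[1.2] NOT true = false
[1] true AND false = false
[2.1] NOT true = false
[2] false AND false = false
[3] true AND false = false
[4] true AND false = false
[5.1] NOT true = false
[5] false AND true AND true = false
[6] true AND false = false
[7.1] NOT false = true
[7.3] NOT true = false
[7] true AND false AND false = false
[8] true AND true = true
[root] false OR false OR false OR false OR false OR false OR false OR true = true
Overall: true → merged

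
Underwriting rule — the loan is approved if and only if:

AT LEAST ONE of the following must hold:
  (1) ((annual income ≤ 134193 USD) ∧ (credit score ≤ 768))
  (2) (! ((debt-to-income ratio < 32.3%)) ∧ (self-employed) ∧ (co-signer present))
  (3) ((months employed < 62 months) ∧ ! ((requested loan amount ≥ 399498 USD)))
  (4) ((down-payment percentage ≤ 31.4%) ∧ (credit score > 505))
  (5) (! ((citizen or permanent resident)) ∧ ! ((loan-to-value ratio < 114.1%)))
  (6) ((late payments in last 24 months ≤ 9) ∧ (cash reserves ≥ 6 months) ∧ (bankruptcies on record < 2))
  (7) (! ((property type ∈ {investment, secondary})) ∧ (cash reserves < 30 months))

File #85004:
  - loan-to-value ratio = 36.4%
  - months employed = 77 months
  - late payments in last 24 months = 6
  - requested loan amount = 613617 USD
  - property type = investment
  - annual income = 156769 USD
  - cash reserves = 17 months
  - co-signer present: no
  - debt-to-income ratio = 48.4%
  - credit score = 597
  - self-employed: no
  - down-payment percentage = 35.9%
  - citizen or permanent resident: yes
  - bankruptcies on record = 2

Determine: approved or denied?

Atomic conditions:
  annual income ≤ 134193 USD: 156769 ≤ 134193 is false
  credit score ≤ 768: 597 ≤ 768 is true
  debt-to-income ratio < 32.3%: 48.4 < 32.3 is false
  self-employed: no → false
  co-signer present: no → false
  months employed < 62 months: 77 < 62 is false
  requested loan amount ≥ 399498 USD: 613617 ≥ 399498 is true
  down-payment percentage ≤ 31.4%: 35.9 ≤ 31.4 is false
  credit score > 505: 597 > 505 is true
  citizen or permanent resident: yes → true
  loan-to-value ratio < 114.1%: 36.4 < 114.1 is true
  late payments in last 24 months ≤ 9: 6 ≤ 9 is true
  cash reserves ≥ 6 months: 17 ≥ 6 is true
  bankruptcies on record < 2: 2 < 2 is false
  property type ∈ {investment, secondary}: investment is in the set → true
  cash reserves < 30 months: 17 < 30 is true
Combine:
[1] false AND true = false
[2.1] NOT false = true
[2] true AND false AND false = false
[3.2] NOT true = false
[3] false AND false = false
[4] false AND true = false
[5.1] NOT true = false
[5.2] NOT true = false
[5] false AND false = false
[6] true AND true AND false = false
[7.1] NOT true = false
[7] false AND true = false
[root] false OR false OR false OR false OR false OR false OR false = false
Overall: false → denied

Denied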